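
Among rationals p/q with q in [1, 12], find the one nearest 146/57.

23/9

Expand x = 146/57 as a continued fraction with the Euclidean algorithm:
  146 = 2*57 + 32, so a_0 = 2.
  57 = 1*32 + 25, so a_1 = 1.
  32 = 1*25 + 7, so a_2 = 1.
  25 = 3*7 + 4, so a_3 = 3.
  7 = 1*4 + 3, so a_4 = 1.
  4 = 1*3 + 1, so a_5 = 1.
  3 = 3*1 + 0, so a_6 = 3.
so x = [2; 1, 1, 3, 1, 1, 3].
Convergents (p_i = a_i*p_{i-1} + p_{i-2}, q_i = a_i*q_{i-1} + q_{i-2} with p_{-2}=0, p_{-1}=1, q_{-2}=1, q_{-1}=0), until the denominator exceeds 12:
  i=0: a_0=2, p_0 = 2*1 + 0 = 2, q_0 = 2*0 + 1 = 1.
  i=1: a_1=1, p_1 = 1*2 + 1 = 3, q_1 = 1*1 + 0 = 1.
  i=2: a_2=1, p_2 = 1*3 + 2 = 5, q_2 = 1*1 + 1 = 2.
  i=3: a_3=3, p_3 = 3*5 + 3 = 18, q_3 = 3*2 + 1 = 7.
  i=4: a_4=1, p_4 = 1*18 + 5 = 23, q_4 = 1*7 + 2 = 9.
  i=5: a_5=1, p_5 = 1*23 + 18 = 41, q_5 = 1*9 + 7 = 16.
q_5 = 16 > 12, so the last convergent with denominator <= 12 is p_4/q_4 = 23/9.
The closest fraction with denominator <= 12 is either p_4/q_4 or the intermediate fraction (k*p_4 + p_3)/(k*q_4 + q_3) with the largest k >= 1 whose denominator stays <= 12; these approach x as k grows, and every other convergent or intermediate fraction in range is farther away.
Largest k: floor((12 - q_3)/q_4) = floor((12 - 7)/9) = 0.
Since k = 0, no intermediate fraction beyond p_4/q_4 has denominator <= 12, so the convergent 23/9 is the closest (its error is |146*9 - 23*57|/(57*9) = 3/513).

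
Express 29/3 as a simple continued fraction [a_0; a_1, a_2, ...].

[9; 1, 2]

Run the Euclidean algorithm on 29 and 3; the successive quotients are the partial quotients a_0, a_1, ... (each step inverts the fractional part left over by the previous one):
  29 = 9*3 + 2, so a_0 = 9.
  3 = 1*2 + 1, so a_1 = 1.
  2 = 2*1 + 0, so a_2 = 2.
The remainder reaches 0 after 3 divisions, so the expansion has 3 partial quotients, read off in order.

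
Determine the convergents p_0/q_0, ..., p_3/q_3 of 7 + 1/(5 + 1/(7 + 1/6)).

Using the convergent recurrence p_i = a_i*p_{i-1} + p_{i-2}, q_i = a_i*q_{i-1} + q_{i-2} with p_{-2}=0, p_{-1}=1, q_{-2}=1, q_{-1}=0:
  i=0: a_0=7, p_0 = 7*1 + 0 = 7, q_0 = 7*0 + 1 = 1.
  i=1: a_1=5, p_1 = 5*7 + 1 = 36, q_1 = 5*1 + 0 = 5.
  i=2: a_2=7, p_2 = 7*36 + 7 = 259, q_2 = 7*5 + 1 = 36.
  i=3: a_3=6, p_3 = 6*259 + 36 = 1590, q_3 = 6*36 + 5 = 221.

7/1, 36/5, 259/36, 1590/221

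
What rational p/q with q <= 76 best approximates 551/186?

157/53

Expand x = 551/186 as a continued fraction with the Euclidean algorithm:
  551 = 2*186 + 179, so a_0 = 2.
  186 = 1*179 + 7, so a_1 = 1.
  179 = 25*7 + 4, so a_2 = 25.
  7 = 1*4 + 3, so a_3 = 1.
  4 = 1*3 + 1, so a_4 = 1.
  3 = 3*1 + 0, so a_5 = 3.
so x = [2; 1, 25, 1, 1, 3].
Convergents (p_i = a_i*p_{i-1} + p_{i-2}, q_i = a_i*q_{i-1} + q_{i-2} with p_{-2}=0, p_{-1}=1, q_{-2}=1, q_{-1}=0), until the denominator exceeds 76:
  i=0: a_0=2, p_0 = 2*1 + 0 = 2, q_0 = 2*0 + 1 = 1.
  i=1: a_1=1, p_1 = 1*2 + 1 = 3, q_1 = 1*1 + 0 = 1.
  i=2: a_2=25, p_2 = 25*3 + 2 = 77, q_2 = 25*1 + 1 = 26.
  i=3: a_3=1, p_3 = 1*77 + 3 = 80, q_3 = 1*26 + 1 = 27.
  i=4: a_4=1, p_4 = 1*80 + 77 = 157, q_4 = 1*27 + 26 = 53.
  i=5: a_5=3, p_5 = 3*157 + 80 = 551, q_5 = 3*53 + 27 = 186.
q_5 = 186 > 76, so the last convergent with denominator <= 76 is p_4/q_4 = 157/53.
The closest fraction with denominator <= 76 is either p_4/q_4 or the intermediate fraction (k*p_4 + p_3)/(k*q_4 + q_3) with the largest k >= 1 whose denominator stays <= 76; these approach x as k grows, and every other convergent or intermediate fraction in range is farther away.
Largest k: floor((76 - q_3)/q_4) = floor((76 - 27)/53) = 0.
Since k = 0, no intermediate fraction beyond p_4/q_4 has denominator <= 76, so the convergent 157/53 is the closest (its error is |551*53 - 157*186|/(186*53) = 1/9858).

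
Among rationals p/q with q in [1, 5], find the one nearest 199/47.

Expand x = 199/47 as a continued fraction with the Euclidean algorithm:
  199 = 4*47 + 11, so a_0 = 4.
  47 = 4*11 + 3, so a_1 = 4.
  11 = 3*3 + 2, so a_2 = 3.
  3 = 1*2 + 1, so a_3 = 1.
  2 = 2*1 + 0, so a_4 = 2.
so x = [4; 4, 3, 1, 2].
Convergents (p_i = a_i*p_{i-1} + p_{i-2}, q_i = a_i*q_{i-1} + q_{i-2} with p_{-2}=0, p_{-1}=1, q_{-2}=1, q_{-1}=0), until the denominator exceeds 5:
  i=0: a_0=4, p_0 = 4*1 + 0 = 4, q_0 = 4*0 + 1 = 1.
  i=1: a_1=4, p_1 = 4*4 + 1 = 17, q_1 = 4*1 + 0 = 4.
  i=2: a_2=3, p_2 = 3*17 + 4 = 55, q_2 = 3*4 + 1 = 13.
q_2 = 13 > 5, so the last convergent with denominator <= 5 is p_1/q_1 = 17/4.
The closest fraction with denominator <= 5 is either p_1/q_1 or the intermediate fraction (k*p_1 + p_0)/(k*q_1 + q_0) with the largest k >= 1 whose denominator stays <= 5; these approach x as k grows, and every other convergent or intermediate fraction in range is farther away.
Largest k: floor((5 - q_0)/q_1) = floor((5 - 1)/4) = 1.
That gives (1*17 + 4)/(1*4 + 1) = 21/5.
Compare the errors: |x - 17/4| = |199*4 - 17*47|/(47*4) = 3/188, and |x - 21/5| = |199*5 - 21*47|/(47*5) = 8/235.
Cross-multiplying, 3*235 = 705 < 1504 = 8*188, so 3/188 is smaller: the convergent 17/4 is closer to x than 21/5.

17/4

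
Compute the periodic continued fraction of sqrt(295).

Write x_i = (sqrt(295) + m_i)/d_i with (m_0, d_0) = (0, 1). a_0 = floor(sqrt(295)) = 17, since 17^2 = 289 <= 295 < 324 = 18^2.
Iterate m_{i+1} = d_i*a_i - m_i, d_{i+1} = (295 - m_{i+1}^2)/d_i, a_{i+1} = floor((a_0 + m_{i+1})/d_{i+1}):
  m_1 = 1*17 - 0 = 17, d_1 = (295 - 17^2)/1 = 6/1 = 6, a_1 = floor((17 + 17)/6) = 5.
  m_2 = 6*5 - 17 = 13, d_2 = (295 - 13^2)/6 = 126/6 = 21, a_2 = floor((17 + 13)/21) = 1.
  m_3 = 21*1 - 13 = 8, d_3 = (295 - 8^2)/21 = 231/21 = 11, a_3 = floor((17 + 8)/11) = 2.
  m_4 = 11*2 - 8 = 14, d_4 = (295 - 14^2)/11 = 99/11 = 9, a_4 = floor((17 + 14)/9) = 3.
  m_5 = 9*3 - 14 = 13, d_5 = (295 - 13^2)/9 = 126/9 = 14, a_5 = floor((17 + 13)/14) = 2.
  m_6 = 14*2 - 13 = 15, d_6 = (295 - 15^2)/14 = 70/14 = 5, a_6 = floor((17 + 15)/5) = 6.
  m_7 = 5*6 - 15 = 15, d_7 = (295 - 15^2)/5 = 70/5 = 14, a_7 = floor((17 + 15)/14) = 2.
  m_8 = 14*2 - 15 = 13, d_8 = (295 - 13^2)/14 = 126/14 = 9, a_8 = floor((17 + 13)/9) = 3.
  m_9 = 9*3 - 13 = 14, d_9 = (295 - 14^2)/9 = 99/9 = 11, a_9 = floor((17 + 14)/11) = 2.
  m_10 = 11*2 - 14 = 8, d_10 = (295 - 8^2)/11 = 231/11 = 21, a_10 = floor((17 + 8)/21) = 1.
  m_11 = 21*1 - 8 = 13, d_11 = (295 - 13^2)/21 = 126/21 = 6, a_11 = floor((17 + 13)/6) = 5.
  m_12 = 6*5 - 13 = 17, d_12 = (295 - 17^2)/6 = 6/6 = 1, a_12 = floor((17 + 17)/1) = 34.
  m_13 = 1*34 - 17 = 17, d_13 = (295 - 17^2)/1 = 6/1 = 6: (m_13, d_13) = (m_1, d_1) = (17, 6), so from here the quotients repeat a_1, ..., a_12; the period length is 12.
Hence the expansion of sqrt(295) is a_0 = 17 followed by the repeating block 5, 1, 2, 3, 2, 6, 2, 3, 2, 1, 5, 34 (period 12).

[17; (5, 1, 2, 3, 2, 6, 2, 3, 2, 1, 5, 34)]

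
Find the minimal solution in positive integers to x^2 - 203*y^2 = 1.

First expand sqrt(203) as a continued fraction. With x_i = (sqrt(203) + m_i)/d_i and (m_0, d_0) = (0, 1): a_0 = floor(sqrt(203)) = 14, since 14^2 = 196 <= 203 < 225 = 15^2.
Iterate m_{i+1} = d_i*a_i - m_i, d_{i+1} = (203 - m_{i+1}^2)/d_i, a_{i+1} = floor((a_0 + m_{i+1})/d_{i+1}):
  m_1 = 1*14 - 0 = 14, d_1 = (203 - 14^2)/1 = 7/1 = 7, a_1 = floor((14 + 14)/7) = 4.
  m_2 = 7*4 - 14 = 14, d_2 = (203 - 14^2)/7 = 7/7 = 1, a_2 = floor((14 + 14)/1) = 28.
  m_3 = 1*28 - 14 = 14, d_3 = (203 - 14^2)/1 = 7/1 = 7: (m_3, d_3) = (m_1, d_1) = (14, 7), so from here the quotients repeat a_1, a_2; the period length is 2.
So sqrt(203) = [14; (4, 28)] with period length k = 2.
k is even, so the fundamental solution of x^2 - 203y^2 = 1 is (p_{k-1}, q_{k-1}) = (p_1, q_1); compute convergents through index 1.
Convergents (p_i = a_i*p_{i-1} + p_{i-2}, q_i = a_i*q_{i-1} + q_{i-2} with p_{-2}=0, p_{-1}=1, q_{-2}=1, q_{-1}=0):
  i=0: a_0=14, p_0 = 14*1 + 0 = 14, q_0 = 14*0 + 1 = 1.
  i=1: a_1=4, p_1 = 4*14 + 1 = 57, q_1 = 4*1 + 0 = 4.
Check: 57^2 - 203*4^2 = 3249 - 3248 = 1, so (x, y) = (57, 4) solves the equation, and by the theorem it is the least positive solution.

(x, y) = (57, 4)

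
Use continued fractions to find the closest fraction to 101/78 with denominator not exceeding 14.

13/10

Expand x = 101/78 as a continued fraction with the Euclidean algorithm:
  101 = 1*78 + 23, so a_0 = 1.
  78 = 3*23 + 9, so a_1 = 3.
  23 = 2*9 + 5, so a_2 = 2.
  9 = 1*5 + 4, so a_3 = 1.
  5 = 1*4 + 1, so a_4 = 1.
  4 = 4*1 + 0, so a_5 = 4.
so x = [1; 3, 2, 1, 1, 4].
Convergents (p_i = a_i*p_{i-1} + p_{i-2}, q_i = a_i*q_{i-1} + q_{i-2} with p_{-2}=0, p_{-1}=1, q_{-2}=1, q_{-1}=0), until the denominator exceeds 14:
  i=0: a_0=1, p_0 = 1*1 + 0 = 1, q_0 = 1*0 + 1 = 1.
  i=1: a_1=3, p_1 = 3*1 + 1 = 4, q_1 = 3*1 + 0 = 3.
  i=2: a_2=2, p_2 = 2*4 + 1 = 9, q_2 = 2*3 + 1 = 7.
  i=3: a_3=1, p_3 = 1*9 + 4 = 13, q_3 = 1*7 + 3 = 10.
  i=4: a_4=1, p_4 = 1*13 + 9 = 22, q_4 = 1*10 + 7 = 17.
q_4 = 17 > 14, so the last convergent with denominator <= 14 is p_3/q_3 = 13/10.
The closest fraction with denominator <= 14 is either p_3/q_3 or the intermediate fraction (k*p_3 + p_2)/(k*q_3 + q_2) with the largest k >= 1 whose denominator stays <= 14; these approach x as k grows, and every other convergent or intermediate fraction in range is farther away.
Largest k: floor((14 - q_2)/q_3) = floor((14 - 7)/10) = 0.
Since k = 0, no intermediate fraction beyond p_3/q_3 has denominator <= 14, so the convergent 13/10 is the closest (its error is |101*10 - 13*78|/(78*10) = 4/780).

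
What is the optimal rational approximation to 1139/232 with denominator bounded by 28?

54/11

Expand x = 1139/232 as a continued fraction with the Euclidean algorithm:
  1139 = 4*232 + 211, so a_0 = 4.
  232 = 1*211 + 21, so a_1 = 1.
  211 = 10*21 + 1, so a_2 = 10.
  21 = 21*1 + 0, so a_3 = 21.
so x = [4; 1, 10, 21].
Convergents (p_i = a_i*p_{i-1} + p_{i-2}, q_i = a_i*q_{i-1} + q_{i-2} with p_{-2}=0, p_{-1}=1, q_{-2}=1, q_{-1}=0), until the denominator exceeds 28:
  i=0: a_0=4, p_0 = 4*1 + 0 = 4, q_0 = 4*0 + 1 = 1.
  i=1: a_1=1, p_1 = 1*4 + 1 = 5, q_1 = 1*1 + 0 = 1.
  i=2: a_2=10, p_2 = 10*5 + 4 = 54, q_2 = 10*1 + 1 = 11.
  i=3: a_3=21, p_3 = 21*54 + 5 = 1139, q_3 = 21*11 + 1 = 232.
q_3 = 232 > 28, so the last convergent with denominator <= 28 is p_2/q_2 = 54/11.
The closest fraction with denominator <= 28 is either p_2/q_2 or the intermediate fraction (k*p_2 + p_1)/(k*q_2 + q_1) with the largest k >= 1 whose denominator stays <= 28; these approach x as k grows, and every other convergent or intermediate fraction in range is farther away.
Largest k: floor((28 - q_1)/q_2) = floor((28 - 1)/11) = 2.
That gives (2*54 + 5)/(2*11 + 1) = 113/23.
Compare the errors: |x - 54/11| = |1139*11 - 54*232|/(232*11) = 1/2552, and |x - 113/23| = |1139*23 - 113*232|/(232*23) = 19/5336.
Cross-multiplying, 1*5336 = 5336 < 48488 = 19*2552, so 1/2552 is smaller: the convergent 54/11 is closer to x than 113/23.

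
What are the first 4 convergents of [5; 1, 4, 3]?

5/1, 6/1, 29/5, 93/16

Using the convergent recurrence p_i = a_i*p_{i-1} + p_{i-2}, q_i = a_i*q_{i-1} + q_{i-2} with p_{-2}=0, p_{-1}=1, q_{-2}=1, q_{-1}=0:
  i=0: a_0=5, p_0 = 5*1 + 0 = 5, q_0 = 5*0 + 1 = 1.
  i=1: a_1=1, p_1 = 1*5 + 1 = 6, q_1 = 1*1 + 0 = 1.
  i=2: a_2=4, p_2 = 4*6 + 5 = 29, q_2 = 4*1 + 1 = 5.
  i=3: a_3=3, p_3 = 3*29 + 6 = 93, q_3 = 3*5 + 1 = 16.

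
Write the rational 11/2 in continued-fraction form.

Run the Euclidean algorithm on 11 and 2; the successive quotients are the partial quotients a_0, a_1, ... (each step inverts the fractional part left over by the previous one):
  11 = 5*2 + 1, so a_0 = 5.
  2 = 2*1 + 0, so a_1 = 2.
The remainder reaches 0 after 2 divisions, so the expansion has 2 partial quotients, read off in order.

[5; 2]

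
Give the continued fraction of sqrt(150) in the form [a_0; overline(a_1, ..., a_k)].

[12; overline(4, 24)]

Write x_i = (sqrt(150) + m_i)/d_i with (m_0, d_0) = (0, 1). a_0 = floor(sqrt(150)) = 12, since 12^2 = 144 <= 150 < 169 = 13^2.
Iterate m_{i+1} = d_i*a_i - m_i, d_{i+1} = (150 - m_{i+1}^2)/d_i, a_{i+1} = floor((a_0 + m_{i+1})/d_{i+1}):
  m_1 = 1*12 - 0 = 12, d_1 = (150 - 12^2)/1 = 6/1 = 6, a_1 = floor((12 + 12)/6) = 4.
  m_2 = 6*4 - 12 = 12, d_2 = (150 - 12^2)/6 = 6/6 = 1, a_2 = floor((12 + 12)/1) = 24.
  m_3 = 1*24 - 12 = 12, d_3 = (150 - 12^2)/1 = 6/1 = 6: (m_3, d_3) = (m_1, d_1) = (12, 6), so from here the quotients repeat a_1, a_2; the period length is 2.
Hence the expansion of sqrt(150) is a_0 = 12 followed by the repeating block 4, 24 (period 2).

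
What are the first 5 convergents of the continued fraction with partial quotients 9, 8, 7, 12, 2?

Using the convergent recurrence p_i = a_i*p_{i-1} + p_{i-2}, q_i = a_i*q_{i-1} + q_{i-2} with p_{-2}=0, p_{-1}=1, q_{-2}=1, q_{-1}=0:
  i=0: a_0=9, p_0 = 9*1 + 0 = 9, q_0 = 9*0 + 1 = 1.
  i=1: a_1=8, p_1 = 8*9 + 1 = 73, q_1 = 8*1 + 0 = 8.
  i=2: a_2=7, p_2 = 7*73 + 9 = 520, q_2 = 7*8 + 1 = 57.
  i=3: a_3=12, p_3 = 12*520 + 73 = 6313, q_3 = 12*57 + 8 = 692.
  i=4: a_4=2, p_4 = 2*6313 + 520 = 13146, q_4 = 2*692 + 57 = 1441.

9/1, 73/8, 520/57, 6313/692, 13146/1441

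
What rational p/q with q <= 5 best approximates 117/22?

Expand x = 117/22 as a continued fraction with the Euclidean algorithm:
  117 = 5*22 + 7, so a_0 = 5.
  22 = 3*7 + 1, so a_1 = 3.
  7 = 7*1 + 0, so a_2 = 7.
so x = [5; 3, 7].
Convergents (p_i = a_i*p_{i-1} + p_{i-2}, q_i = a_i*q_{i-1} + q_{i-2} with p_{-2}=0, p_{-1}=1, q_{-2}=1, q_{-1}=0), until the denominator exceeds 5:
  i=0: a_0=5, p_0 = 5*1 + 0 = 5, q_0 = 5*0 + 1 = 1.
  i=1: a_1=3, p_1 = 3*5 + 1 = 16, q_1 = 3*1 + 0 = 3.
  i=2: a_2=7, p_2 = 7*16 + 5 = 117, q_2 = 7*3 + 1 = 22.
q_2 = 22 > 5, so the last convergent with denominator <= 5 is p_1/q_1 = 16/3.
The closest fraction with denominator <= 5 is either p_1/q_1 or the intermediate fraction (k*p_1 + p_0)/(k*q_1 + q_0) with the largest k >= 1 whose denominator stays <= 5; these approach x as k grows, and every other convergent or intermediate fraction in range is farther away.
Largest k: floor((5 - q_0)/q_1) = floor((5 - 1)/3) = 1.
That gives (1*16 + 5)/(1*3 + 1) = 21/4.
Compare the errors: |x - 16/3| = |117*3 - 16*22|/(22*3) = 1/66, and |x - 21/4| = |117*4 - 21*22|/(22*4) = 6/88.
Cross-multiplying, 1*88 = 88 < 396 = 6*66, so 1/66 is smaller: the convergent 16/3 is closer to x than 21/4.

16/3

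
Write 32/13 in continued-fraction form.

Run the Euclidean algorithm on 32 and 13; the successive quotients are the partial quotients a_0, a_1, ... (each step inverts the fractional part left over by the previous one):
  32 = 2*13 + 6, so a_0 = 2.
  13 = 2*6 + 1, so a_1 = 2.
  6 = 6*1 + 0, so a_2 = 6.
The remainder reaches 0 after 3 divisions, so the expansion has 3 partial quotients, read off in order.

[2; 2, 6]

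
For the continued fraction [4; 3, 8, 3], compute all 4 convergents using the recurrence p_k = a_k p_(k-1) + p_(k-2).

4/1, 13/3, 108/25, 337/78

Using the convergent recurrence p_i = a_i*p_{i-1} + p_{i-2}, q_i = a_i*q_{i-1} + q_{i-2} with p_{-2}=0, p_{-1}=1, q_{-2}=1, q_{-1}=0:
  i=0: a_0=4, p_0 = 4*1 + 0 = 4, q_0 = 4*0 + 1 = 1.
  i=1: a_1=3, p_1 = 3*4 + 1 = 13, q_1 = 3*1 + 0 = 3.
  i=2: a_2=8, p_2 = 8*13 + 4 = 108, q_2 = 8*3 + 1 = 25.
  i=3: a_3=3, p_3 = 3*108 + 13 = 337, q_3 = 3*25 + 3 = 78.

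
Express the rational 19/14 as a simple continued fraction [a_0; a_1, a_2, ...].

[1; 2, 1, 4]

Run the Euclidean algorithm on 19 and 14; the successive quotients are the partial quotients a_0, a_1, ... (each step inverts the fractional part left over by the previous one):
  19 = 1*14 + 5, so a_0 = 1.
  14 = 2*5 + 4, so a_1 = 2.
  5 = 1*4 + 1, so a_2 = 1.
  4 = 4*1 + 0, so a_3 = 4.
The remainder reaches 0 after 4 divisions, so the expansion has 4 partial quotients, read off in order.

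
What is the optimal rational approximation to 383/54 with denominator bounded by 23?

78/11

Expand x = 383/54 as a continued fraction with the Euclidean algorithm:
  383 = 7*54 + 5, so a_0 = 7.
  54 = 10*5 + 4, so a_1 = 10.
  5 = 1*4 + 1, so a_2 = 1.
  4 = 4*1 + 0, so a_3 = 4.
so x = [7; 10, 1, 4].
Convergents (p_i = a_i*p_{i-1} + p_{i-2}, q_i = a_i*q_{i-1} + q_{i-2} with p_{-2}=0, p_{-1}=1, q_{-2}=1, q_{-1}=0), until the denominator exceeds 23:
  i=0: a_0=7, p_0 = 7*1 + 0 = 7, q_0 = 7*0 + 1 = 1.
  i=1: a_1=10, p_1 = 10*7 + 1 = 71, q_1 = 10*1 + 0 = 10.
  i=2: a_2=1, p_2 = 1*71 + 7 = 78, q_2 = 1*10 + 1 = 11.
  i=3: a_3=4, p_3 = 4*78 + 71 = 383, q_3 = 4*11 + 10 = 54.
q_3 = 54 > 23, so the last convergent with denominator <= 23 is p_2/q_2 = 78/11.
The closest fraction with denominator <= 23 is either p_2/q_2 or the intermediate fraction (k*p_2 + p_1)/(k*q_2 + q_1) with the largest k >= 1 whose denominator stays <= 23; these approach x as k grows, and every other convergent or intermediate fraction in range is farther away.
Largest k: floor((23 - q_1)/q_2) = floor((23 - 10)/11) = 1.
That gives (1*78 + 71)/(1*11 + 10) = 149/21.
Compare the errors: |x - 78/11| = |383*11 - 78*54|/(54*11) = 1/594, and |x - 149/21| = |383*21 - 149*54|/(54*21) = 3/1134.
Cross-multiplying, 1*1134 = 1134 < 1782 = 3*594, so 1/594 is smaller: the convergent 78/11 is closer to x than 149/21.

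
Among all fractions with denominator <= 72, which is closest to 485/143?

78/23

Expand x = 485/143 as a continued fraction with the Euclidean algorithm:
  485 = 3*143 + 56, so a_0 = 3.
  143 = 2*56 + 31, so a_1 = 2.
  56 = 1*31 + 25, so a_2 = 1.
  31 = 1*25 + 6, so a_3 = 1.
  25 = 4*6 + 1, so a_4 = 4.
  6 = 6*1 + 0, so a_5 = 6.
so x = [3; 2, 1, 1, 4, 6].
Convergents (p_i = a_i*p_{i-1} + p_{i-2}, q_i = a_i*q_{i-1} + q_{i-2} with p_{-2}=0, p_{-1}=1, q_{-2}=1, q_{-1}=0), until the denominator exceeds 72:
  i=0: a_0=3, p_0 = 3*1 + 0 = 3, q_0 = 3*0 + 1 = 1.
  i=1: a_1=2, p_1 = 2*3 + 1 = 7, q_1 = 2*1 + 0 = 2.
  i=2: a_2=1, p_2 = 1*7 + 3 = 10, q_2 = 1*2 + 1 = 3.
  i=3: a_3=1, p_3 = 1*10 + 7 = 17, q_3 = 1*3 + 2 = 5.
  i=4: a_4=4, p_4 = 4*17 + 10 = 78, q_4 = 4*5 + 3 = 23.
  i=5: a_5=6, p_5 = 6*78 + 17 = 485, q_5 = 6*23 + 5 = 143.
q_5 = 143 > 72, so the last convergent with denominator <= 72 is p_4/q_4 = 78/23.
The closest fraction with denominator <= 72 is either p_4/q_4 or the intermediate fraction (k*p_4 + p_3)/(k*q_4 + q_3) with the largest k >= 1 whose denominator stays <= 72; these approach x as k grows, and every other convergent or intermediate fraction in range is farther away.
Largest k: floor((72 - q_3)/q_4) = floor((72 - 5)/23) = 2.
That gives (2*78 + 17)/(2*23 + 5) = 173/51.
Compare the errors: |x - 78/23| = |485*23 - 78*143|/(143*23) = 1/3289, and |x - 173/51| = |485*51 - 173*143|/(143*51) = 4/7293.
Cross-multiplying, 1*7293 = 7293 < 13156 = 4*3289, so 1/3289 is smaller: the convergent 78/23 is closer to x than 173/51.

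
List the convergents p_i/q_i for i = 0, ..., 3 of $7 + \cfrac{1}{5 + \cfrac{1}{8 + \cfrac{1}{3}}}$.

7/1, 36/5, 295/41, 921/128

Using the convergent recurrence p_i = a_i*p_{i-1} + p_{i-2}, q_i = a_i*q_{i-1} + q_{i-2} with p_{-2}=0, p_{-1}=1, q_{-2}=1, q_{-1}=0:
  i=0: a_0=7, p_0 = 7*1 + 0 = 7, q_0 = 7*0 + 1 = 1.
  i=1: a_1=5, p_1 = 5*7 + 1 = 36, q_1 = 5*1 + 0 = 5.
  i=2: a_2=8, p_2 = 8*36 + 7 = 295, q_2 = 8*5 + 1 = 41.
  i=3: a_3=3, p_3 = 3*295 + 36 = 921, q_3 = 3*41 + 5 = 128.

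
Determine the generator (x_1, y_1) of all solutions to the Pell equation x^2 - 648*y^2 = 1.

First expand sqrt(648) as a continued fraction. With x_i = (sqrt(648) + m_i)/d_i and (m_0, d_0) = (0, 1): a_0 = floor(sqrt(648)) = 25, since 25^2 = 625 <= 648 < 676 = 26^2.
Iterate m_{i+1} = d_i*a_i - m_i, d_{i+1} = (648 - m_{i+1}^2)/d_i, a_{i+1} = floor((a_0 + m_{i+1})/d_{i+1}):
  m_1 = 1*25 - 0 = 25, d_1 = (648 - 25^2)/1 = 23/1 = 23, a_1 = floor((25 + 25)/23) = 2.
  m_2 = 23*2 - 25 = 21, d_2 = (648 - 21^2)/23 = 207/23 = 9, a_2 = floor((25 + 21)/9) = 5.
  m_3 = 9*5 - 21 = 24, d_3 = (648 - 24^2)/9 = 72/9 = 8, a_3 = floor((25 + 24)/8) = 6.
  m_4 = 8*6 - 24 = 24, d_4 = (648 - 24^2)/8 = 72/8 = 9, a_4 = floor((25 + 24)/9) = 5.
  m_5 = 9*5 - 24 = 21, d_5 = (648 - 21^2)/9 = 207/9 = 23, a_5 = floor((25 + 21)/23) = 2.
  m_6 = 23*2 - 21 = 25, d_6 = (648 - 25^2)/23 = 23/23 = 1, a_6 = floor((25 + 25)/1) = 50.
  m_7 = 1*50 - 25 = 25, d_7 = (648 - 25^2)/1 = 23/1 = 23: (m_7, d_7) = (m_1, d_1) = (25, 23), so from here the quotients repeat a_1, ..., a_6; the period length is 6.
So sqrt(648) = [25; (2, 5, 6, 5, 2, 50)] with period length k = 6.
k is even, so the fundamental solution of x^2 - 648y^2 = 1 is (p_{k-1}, q_{k-1}) = (p_5, q_5); compute convergents through index 5.
Convergents (p_i = a_i*p_{i-1} + p_{i-2}, q_i = a_i*q_{i-1} + q_{i-2} with p_{-2}=0, p_{-1}=1, q_{-2}=1, q_{-1}=0):
  i=0: a_0=25, p_0 = 25*1 + 0 = 25, q_0 = 25*0 + 1 = 1.
  i=1: a_1=2, p_1 = 2*25 + 1 = 51, q_1 = 2*1 + 0 = 2.
  i=2: a_2=5, p_2 = 5*51 + 25 = 280, q_2 = 5*2 + 1 = 11.
  i=3: a_3=6, p_3 = 6*280 + 51 = 1731, q_3 = 6*11 + 2 = 68.
  i=4: a_4=5, p_4 = 5*1731 + 280 = 8935, q_4 = 5*68 + 11 = 351.
  i=5: a_5=2, p_5 = 2*8935 + 1731 = 19601, q_5 = 2*351 + 68 = 770.
Check: 19601^2 - 648*770^2 = 384199201 - 384199200 = 1, so (x, y) = (19601, 770) solves the equation, and by the theorem it is the least positive solution.

(x, y) = (19601, 770)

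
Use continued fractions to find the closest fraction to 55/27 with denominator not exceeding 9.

2/1

Expand x = 55/27 as a continued fraction with the Euclidean algorithm:
  55 = 2*27 + 1, so a_0 = 2.
  27 = 27*1 + 0, so a_1 = 27.
so x = [2; 27].
Convergents (p_i = a_i*p_{i-1} + p_{i-2}, q_i = a_i*q_{i-1} + q_{i-2} with p_{-2}=0, p_{-1}=1, q_{-2}=1, q_{-1}=0), until the denominator exceeds 9:
  i=0: a_0=2, p_0 = 2*1 + 0 = 2, q_0 = 2*0 + 1 = 1.
  i=1: a_1=27, p_1 = 27*2 + 1 = 55, q_1 = 27*1 + 0 = 27.
q_1 = 27 > 9, so the last convergent with denominator <= 9 is p_0/q_0 = 2/1.
The closest fraction with denominator <= 9 is either p_0/q_0 or the intermediate fraction (k*p_0 + p_{-1})/(k*q_0 + q_{-1}) with the largest k >= 1 whose denominator stays <= 9; these approach x as k grows, and every other convergent or intermediate fraction in range is farther away.
Largest k: floor((9 - q_{-1})/q_0) = floor((9 - 0)/1) = 9 (using the seeds p_{-1} = 1, q_{-1} = 0).
That gives (9*2 + 1)/(9*1 + 0) = 19/9.
Compare the errors: |x - 2/1| = |55*1 - 2*27|/(27*1) = 1/27, and |x - 19/9| = |55*9 - 19*27|/(27*9) = 18/243.
Cross-multiplying, 1*243 = 243 < 486 = 18*27, so 1/27 is smaller: the convergent 2/1 is closer to x than 19/9.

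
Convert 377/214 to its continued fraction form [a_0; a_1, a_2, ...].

[1; 1, 3, 5, 10]

Run the Euclidean algorithm on 377 and 214; the successive quotients are the partial quotients a_0, a_1, ... (each step inverts the fractional part left over by the previous one):
  377 = 1*214 + 163, so a_0 = 1.
  214 = 1*163 + 51, so a_1 = 1.
  163 = 3*51 + 10, so a_2 = 3.
  51 = 5*10 + 1, so a_3 = 5.
  10 = 10*1 + 0, so a_4 = 10.
The remainder reaches 0 after 5 divisions, so the expansion has 5 partial quotients, read off in order.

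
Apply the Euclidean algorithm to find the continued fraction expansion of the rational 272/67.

Run the Euclidean algorithm on 272 and 67; the successive quotients are the partial quotients a_0, a_1, ... (each step inverts the fractional part left over by the previous one):
  272 = 4*67 + 4, so a_0 = 4.
  67 = 16*4 + 3, so a_1 = 16.
  4 = 1*3 + 1, so a_2 = 1.
  3 = 3*1 + 0, so a_3 = 3.
The remainder reaches 0 after 4 divisions, so the expansion has 4 partial quotients, read off in order.

[4; 16, 1, 3]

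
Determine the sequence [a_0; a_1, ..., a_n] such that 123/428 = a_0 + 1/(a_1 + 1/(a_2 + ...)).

[0; 3, 2, 11, 1, 4]

Run the Euclidean algorithm on 123 and 428; the successive quotients are the partial quotients a_0, a_1, ... (each step inverts the fractional part left over by the previous one):
  123 = 0*428 + 123, so a_0 = 0.
  428 = 3*123 + 59, so a_1 = 3.
  123 = 2*59 + 5, so a_2 = 2.
  59 = 11*5 + 4, so a_3 = 11.
  5 = 1*4 + 1, so a_4 = 1.
  4 = 4*1 + 0, so a_5 = 4.
The remainder reaches 0 after 6 divisions, so the expansion has 6 partial quotients, read off in order.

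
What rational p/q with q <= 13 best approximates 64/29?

11/5

Expand x = 64/29 as a continued fraction with the Euclidean algorithm:
  64 = 2*29 + 6, so a_0 = 2.
  29 = 4*6 + 5, so a_1 = 4.
  6 = 1*5 + 1, so a_2 = 1.
  5 = 5*1 + 0, so a_3 = 5.
so x = [2; 4, 1, 5].
Convergents (p_i = a_i*p_{i-1} + p_{i-2}, q_i = a_i*q_{i-1} + q_{i-2} with p_{-2}=0, p_{-1}=1, q_{-2}=1, q_{-1}=0), until the denominator exceeds 13:
  i=0: a_0=2, p_0 = 2*1 + 0 = 2, q_0 = 2*0 + 1 = 1.
  i=1: a_1=4, p_1 = 4*2 + 1 = 9, q_1 = 4*1 + 0 = 4.
  i=2: a_2=1, p_2 = 1*9 + 2 = 11, q_2 = 1*4 + 1 = 5.
  i=3: a_3=5, p_3 = 5*11 + 9 = 64, q_3 = 5*5 + 4 = 29.
q_3 = 29 > 13, so the last convergent with denominator <= 13 is p_2/q_2 = 11/5.
The closest fraction with denominator <= 13 is either p_2/q_2 or the intermediate fraction (k*p_2 + p_1)/(k*q_2 + q_1) with the largest k >= 1 whose denominator stays <= 13; these approach x as k grows, and every other convergent or intermediate fraction in range is farther away.
Largest k: floor((13 - q_1)/q_2) = floor((13 - 4)/5) = 1.
That gives (1*11 + 9)/(1*5 + 4) = 20/9.
Compare the errors: |x - 11/5| = |64*5 - 11*29|/(29*5) = 1/145, and |x - 20/9| = |64*9 - 20*29|/(29*9) = 4/261.
Cross-multiplying, 1*261 = 261 < 580 = 4*145, so 1/145 is smaller: the convergent 11/5 is closer to x than 20/9.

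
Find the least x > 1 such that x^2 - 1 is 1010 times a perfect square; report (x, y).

First expand sqrt(1010) as a continued fraction. With x_i = (sqrt(1010) + m_i)/d_i and (m_0, d_0) = (0, 1): a_0 = floor(sqrt(1010)) = 31, since 31^2 = 961 <= 1010 < 1024 = 32^2.
Iterate m_{i+1} = d_i*a_i - m_i, d_{i+1} = (1010 - m_{i+1}^2)/d_i, a_{i+1} = floor((a_0 + m_{i+1})/d_{i+1}):
  m_1 = 1*31 - 0 = 31, d_1 = (1010 - 31^2)/1 = 49/1 = 49, a_1 = floor((31 + 31)/49) = 1.
  m_2 = 49*1 - 31 = 18, d_2 = (1010 - 18^2)/49 = 686/49 = 14, a_2 = floor((31 + 18)/14) = 3.
  m_3 = 14*3 - 18 = 24, d_3 = (1010 - 24^2)/14 = 434/14 = 31, a_3 = floor((31 + 24)/31) = 1.
  m_4 = 31*1 - 24 = 7, d_4 = (1010 - 7^2)/31 = 961/31 = 31, a_4 = floor((31 + 7)/31) = 1.
  m_5 = 31*1 - 7 = 24, d_5 = (1010 - 24^2)/31 = 434/31 = 14, a_5 = floor((31 + 24)/14) = 3.
  m_6 = 14*3 - 24 = 18, d_6 = (1010 - 18^2)/14 = 686/14 = 49, a_6 = floor((31 + 18)/49) = 1.
  m_7 = 49*1 - 18 = 31, d_7 = (1010 - 31^2)/49 = 49/49 = 1, a_7 = floor((31 + 31)/1) = 62.
  m_8 = 1*62 - 31 = 31, d_8 = (1010 - 31^2)/1 = 49/1 = 49: (m_8, d_8) = (m_1, d_1) = (31, 49), so from here the quotients repeat a_1, ..., a_7; the period length is 7.
So sqrt(1010) = [31; (1, 3, 1, 1, 3, 1, 62)] with period length k = 7.
k is odd, so (p_{k-1}, q_{k-1}) only solves x^2 - 1010y^2 = -1 and the fundamental solution of x^2 - 1010y^2 = 1 is (p_{2k-1}, q_{2k-1}) = (p_13, q_13); compute convergents through index 13, running through the period twice.
Convergents (p_i = a_i*p_{i-1} + p_{i-2}, q_i = a_i*q_{i-1} + q_{i-2} with p_{-2}=0, p_{-1}=1, q_{-2}=1, q_{-1}=0):
  i=0: a_0=31, p_0 = 31*1 + 0 = 31, q_0 = 31*0 + 1 = 1.
  i=1: a_1=1, p_1 = 1*31 + 1 = 32, q_1 = 1*1 + 0 = 1.
  i=2: a_2=3, p_2 = 3*32 + 31 = 127, q_2 = 3*1 + 1 = 4.
  i=3: a_3=1, p_3 = 1*127 + 32 = 159, q_3 = 1*4 + 1 = 5.
  i=4: a_4=1, p_4 = 1*159 + 127 = 286, q_4 = 1*5 + 4 = 9.
  i=5: a_5=3, p_5 = 3*286 + 159 = 1017, q_5 = 3*9 + 5 = 32.
  i=6: a_6=1, p_6 = 1*1017 + 286 = 1303, q_6 = 1*32 + 9 = 41.
  i=7: a_7=62, p_7 = 62*1303 + 1017 = 81803, q_7 = 62*41 + 32 = 2574.
  i=8: a_8=1, p_8 = 1*81803 + 1303 = 83106, q_8 = 1*2574 + 41 = 2615.
  i=9: a_9=3, p_9 = 3*83106 + 81803 = 331121, q_9 = 3*2615 + 2574 = 10419.
  i=10: a_10=1, p_10 = 1*331121 + 83106 = 414227, q_10 = 1*10419 + 2615 = 13034.
  i=11: a_11=1, p_11 = 1*414227 + 331121 = 745348, q_11 = 1*13034 + 10419 = 23453.
  i=12: a_12=3, p_12 = 3*745348 + 414227 = 2650271, q_12 = 3*23453 + 13034 = 83393.
  i=13: a_13=1, p_13 = 1*2650271 + 745348 = 3395619, q_13 = 1*83393 + 23453 = 106846.
Indeed p_6^2 - 1010*q_6^2 = 1697809 - 1697810 = -1, not +1.
Check: 3395619^2 - 1010*106846^2 = 11530228393161 - 11530228393160 = 1, so (x, y) = (3395619, 106846) solves the equation, and by the theorem it is the least positive solution.

(x, y) = (3395619, 106846)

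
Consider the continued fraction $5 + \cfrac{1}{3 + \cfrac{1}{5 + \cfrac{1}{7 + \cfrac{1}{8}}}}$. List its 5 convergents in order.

5/1, 16/3, 85/16, 611/115, 4973/936

Using the convergent recurrence p_i = a_i*p_{i-1} + p_{i-2}, q_i = a_i*q_{i-1} + q_{i-2} with p_{-2}=0, p_{-1}=1, q_{-2}=1, q_{-1}=0:
  i=0: a_0=5, p_0 = 5*1 + 0 = 5, q_0 = 5*0 + 1 = 1.
  i=1: a_1=3, p_1 = 3*5 + 1 = 16, q_1 = 3*1 + 0 = 3.
  i=2: a_2=5, p_2 = 5*16 + 5 = 85, q_2 = 5*3 + 1 = 16.
  i=3: a_3=7, p_3 = 7*85 + 16 = 611, q_3 = 7*16 + 3 = 115.
  i=4: a_4=8, p_4 = 8*611 + 85 = 4973, q_4 = 8*115 + 16 = 936.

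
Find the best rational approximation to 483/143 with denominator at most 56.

Expand x = 483/143 as a continued fraction with the Euclidean algorithm:
  483 = 3*143 + 54, so a_0 = 3.
  143 = 2*54 + 35, so a_1 = 2.
  54 = 1*35 + 19, so a_2 = 1.
  35 = 1*19 + 16, so a_3 = 1.
  19 = 1*16 + 3, so a_4 = 1.
  16 = 5*3 + 1, so a_5 = 5.
  3 = 3*1 + 0, so a_6 = 3.
so x = [3; 2, 1, 1, 1, 5, 3].
Convergents (p_i = a_i*p_{i-1} + p_{i-2}, q_i = a_i*q_{i-1} + q_{i-2} with p_{-2}=0, p_{-1}=1, q_{-2}=1, q_{-1}=0), until the denominator exceeds 56:
  i=0: a_0=3, p_0 = 3*1 + 0 = 3, q_0 = 3*0 + 1 = 1.
  i=1: a_1=2, p_1 = 2*3 + 1 = 7, q_1 = 2*1 + 0 = 2.
  i=2: a_2=1, p_2 = 1*7 + 3 = 10, q_2 = 1*2 + 1 = 3.
  i=3: a_3=1, p_3 = 1*10 + 7 = 17, q_3 = 1*3 + 2 = 5.
  i=4: a_4=1, p_4 = 1*17 + 10 = 27, q_4 = 1*5 + 3 = 8.
  i=5: a_5=5, p_5 = 5*27 + 17 = 152, q_5 = 5*8 + 5 = 45.
  i=6: a_6=3, p_6 = 3*152 + 27 = 483, q_6 = 3*45 + 8 = 143.
q_6 = 143 > 56, so the last convergent with denominator <= 56 is p_5/q_5 = 152/45.
The closest fraction with denominator <= 56 is either p_5/q_5 or the intermediate fraction (k*p_5 + p_4)/(k*q_5 + q_4) with the largest k >= 1 whose denominator stays <= 56; these approach x as k grows, and every other convergent or intermediate fraction in range is farther away.
Largest k: floor((56 - q_4)/q_5) = floor((56 - 8)/45) = 1.
That gives (1*152 + 27)/(1*45 + 8) = 179/53.
Compare the errors: |x - 152/45| = |483*45 - 152*143|/(143*45) = 1/6435, and |x - 179/53| = |483*53 - 179*143|/(143*53) = 2/7579.
Cross-multiplying, 1*7579 = 7579 < 12870 = 2*6435, so 1/6435 is smaller: the convergent 152/45 is closer to x than 179/53.

152/45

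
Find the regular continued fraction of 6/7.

Run the Euclidean algorithm on 6 and 7; the successive quotients are the partial quotients a_0, a_1, ... (each step inverts the fractional part left over by the previous one):
  6 = 0*7 + 6, so a_0 = 0.
  7 = 1*6 + 1, so a_1 = 1.
  6 = 6*1 + 0, so a_2 = 6.
The remainder reaches 0 after 3 divisions, so the expansion has 3 partial quotients, read off in order.

[0; 1, 6]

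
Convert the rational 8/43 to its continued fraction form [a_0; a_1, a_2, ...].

[0; 5, 2, 1, 2]

Run the Euclidean algorithm on 8 and 43; the successive quotients are the partial quotients a_0, a_1, ... (each step inverts the fractional part left over by the previous one):
  8 = 0*43 + 8, so a_0 = 0.
  43 = 5*8 + 3, so a_1 = 5.
  8 = 2*3 + 2, so a_2 = 2.
  3 = 1*2 + 1, so a_3 = 1.
  2 = 2*1 + 0, so a_4 = 2.
The remainder reaches 0 after 5 divisions, so the expansion has 5 partial quotients, read off in order.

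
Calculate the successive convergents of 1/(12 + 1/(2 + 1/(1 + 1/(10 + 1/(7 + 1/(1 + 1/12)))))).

0/1, 1/12, 2/25, 3/37, 32/395, 227/2802, 259/3197, 3335/41166

Using the convergent recurrence p_i = a_i*p_{i-1} + p_{i-2}, q_i = a_i*q_{i-1} + q_{i-2} with p_{-2}=0, p_{-1}=1, q_{-2}=1, q_{-1}=0:
  i=0: a_0=0, p_0 = 0*1 + 0 = 0, q_0 = 0*0 + 1 = 1.
  i=1: a_1=12, p_1 = 12*0 + 1 = 1, q_1 = 12*1 + 0 = 12.
  i=2: a_2=2, p_2 = 2*1 + 0 = 2, q_2 = 2*12 + 1 = 25.
  i=3: a_3=1, p_3 = 1*2 + 1 = 3, q_3 = 1*25 + 12 = 37.
  i=4: a_4=10, p_4 = 10*3 + 2 = 32, q_4 = 10*37 + 25 = 395.
  i=5: a_5=7, p_5 = 7*32 + 3 = 227, q_5 = 7*395 + 37 = 2802.
  i=6: a_6=1, p_6 = 1*227 + 32 = 259, q_6 = 1*2802 + 395 = 3197.
  i=7: a_7=12, p_7 = 12*259 + 227 = 3335, q_7 = 12*3197 + 2802 = 41166.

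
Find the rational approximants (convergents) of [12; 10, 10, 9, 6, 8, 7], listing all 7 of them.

12/1, 121/10, 1222/101, 11119/919, 67936/5615, 554607/45839, 3950185/326488

Using the convergent recurrence p_i = a_i*p_{i-1} + p_{i-2}, q_i = a_i*q_{i-1} + q_{i-2} with p_{-2}=0, p_{-1}=1, q_{-2}=1, q_{-1}=0:
  i=0: a_0=12, p_0 = 12*1 + 0 = 12, q_0 = 12*0 + 1 = 1.
  i=1: a_1=10, p_1 = 10*12 + 1 = 121, q_1 = 10*1 + 0 = 10.
  i=2: a_2=10, p_2 = 10*121 + 12 = 1222, q_2 = 10*10 + 1 = 101.
  i=3: a_3=9, p_3 = 9*1222 + 121 = 11119, q_3 = 9*101 + 10 = 919.
  i=4: a_4=6, p_4 = 6*11119 + 1222 = 67936, q_4 = 6*919 + 101 = 5615.
  i=5: a_5=8, p_5 = 8*67936 + 11119 = 554607, q_5 = 8*5615 + 919 = 45839.
  i=6: a_6=7, p_6 = 7*554607 + 67936 = 3950185, q_6 = 7*45839 + 5615 = 326488.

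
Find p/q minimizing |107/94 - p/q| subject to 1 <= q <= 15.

8/7

Expand x = 107/94 as a continued fraction with the Euclidean algorithm:
  107 = 1*94 + 13, so a_0 = 1.
  94 = 7*13 + 3, so a_1 = 7.
  13 = 4*3 + 1, so a_2 = 4.
  3 = 3*1 + 0, so a_3 = 3.
so x = [1; 7, 4, 3].
Convergents (p_i = a_i*p_{i-1} + p_{i-2}, q_i = a_i*q_{i-1} + q_{i-2} with p_{-2}=0, p_{-1}=1, q_{-2}=1, q_{-1}=0), until the denominator exceeds 15:
  i=0: a_0=1, p_0 = 1*1 + 0 = 1, q_0 = 1*0 + 1 = 1.
  i=1: a_1=7, p_1 = 7*1 + 1 = 8, q_1 = 7*1 + 0 = 7.
  i=2: a_2=4, p_2 = 4*8 + 1 = 33, q_2 = 4*7 + 1 = 29.
q_2 = 29 > 15, so the last convergent with denominator <= 15 is p_1/q_1 = 8/7.
The closest fraction with denominator <= 15 is either p_1/q_1 or the intermediate fraction (k*p_1 + p_0)/(k*q_1 + q_0) with the largest k >= 1 whose denominator stays <= 15; these approach x as k grows, and every other convergent or intermediate fraction in range is farther away.
Largest k: floor((15 - q_0)/q_1) = floor((15 - 1)/7) = 2.
That gives (2*8 + 1)/(2*7 + 1) = 17/15.
Compare the errors: |x - 8/7| = |107*7 - 8*94|/(94*7) = 3/658, and |x - 17/15| = |107*15 - 17*94|/(94*15) = 7/1410.
Cross-multiplying, 3*1410 = 4230 < 4606 = 7*658, so 3/658 is smaller: the convergent 8/7 is closer to x than 17/15.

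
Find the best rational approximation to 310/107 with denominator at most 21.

Expand x = 310/107 as a continued fraction with the Euclidean algorithm:
  310 = 2*107 + 96, so a_0 = 2.
  107 = 1*96 + 11, so a_1 = 1.
  96 = 8*11 + 8, so a_2 = 8.
  11 = 1*8 + 3, so a_3 = 1.
  8 = 2*3 + 2, so a_4 = 2.
  3 = 1*2 + 1, so a_5 = 1.
  2 = 2*1 + 0, so a_6 = 2.
so x = [2; 1, 8, 1, 2, 1, 2].
Convergents (p_i = a_i*p_{i-1} + p_{i-2}, q_i = a_i*q_{i-1} + q_{i-2} with p_{-2}=0, p_{-1}=1, q_{-2}=1, q_{-1}=0), until the denominator exceeds 21:
  i=0: a_0=2, p_0 = 2*1 + 0 = 2, q_0 = 2*0 + 1 = 1.
  i=1: a_1=1, p_1 = 1*2 + 1 = 3, q_1 = 1*1 + 0 = 1.
  i=2: a_2=8, p_2 = 8*3 + 2 = 26, q_2 = 8*1 + 1 = 9.
  i=3: a_3=1, p_3 = 1*26 + 3 = 29, q_3 = 1*9 + 1 = 10.
  i=4: a_4=2, p_4 = 2*29 + 26 = 84, q_4 = 2*10 + 9 = 29.
q_4 = 29 > 21, so the last convergent with denominator <= 21 is p_3/q_3 = 29/10.
The closest fraction with denominator <= 21 is either p_3/q_3 or the intermediate fraction (k*p_3 + p_2)/(k*q_3 + q_2) with the largest k >= 1 whose denominator stays <= 21; these approach x as k grows, and every other convergent or intermediate fraction in range is farther away.
Largest k: floor((21 - q_2)/q_3) = floor((21 - 9)/10) = 1.
That gives (1*29 + 26)/(1*10 + 9) = 55/19.
Compare the errors: |x - 29/10| = |310*10 - 29*107|/(107*10) = 3/1070, and |x - 55/19| = |310*19 - 55*107|/(107*19) = 5/2033.
Cross-multiplying, 5*1070 = 5350 < 6099 = 3*2033, so 5/2033 is smaller: the intermediate fraction 55/19 is closer to x than 29/10.

55/19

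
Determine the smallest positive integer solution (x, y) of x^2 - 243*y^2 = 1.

(x, y) = (70226, 4505)

First expand sqrt(243) as a continued fraction. With x_i = (sqrt(243) + m_i)/d_i and (m_0, d_0) = (0, 1): a_0 = floor(sqrt(243)) = 15, since 15^2 = 225 <= 243 < 256 = 16^2.
Iterate m_{i+1} = d_i*a_i - m_i, d_{i+1} = (243 - m_{i+1}^2)/d_i, a_{i+1} = floor((a_0 + m_{i+1})/d_{i+1}):
  m_1 = 1*15 - 0 = 15, d_1 = (243 - 15^2)/1 = 18/1 = 18, a_1 = floor((15 + 15)/18) = 1.
  m_2 = 18*1 - 15 = 3, d_2 = (243 - 3^2)/18 = 234/18 = 13, a_2 = floor((15 + 3)/13) = 1.
  m_3 = 13*1 - 3 = 10, d_3 = (243 - 10^2)/13 = 143/13 = 11, a_3 = floor((15 + 10)/11) = 2.
  m_4 = 11*2 - 10 = 12, d_4 = (243 - 12^2)/11 = 99/11 = 9, a_4 = floor((15 + 12)/9) = 3.
  m_5 = 9*3 - 12 = 15, d_5 = (243 - 15^2)/9 = 18/9 = 2, a_5 = floor((15 + 15)/2) = 15.
  m_6 = 2*15 - 15 = 15, d_6 = (243 - 15^2)/2 = 18/2 = 9, a_6 = floor((15 + 15)/9) = 3.
  m_7 = 9*3 - 15 = 12, d_7 = (243 - 12^2)/9 = 99/9 = 11, a_7 = floor((15 + 12)/11) = 2.
  m_8 = 11*2 - 12 = 10, d_8 = (243 - 10^2)/11 = 143/11 = 13, a_8 = floor((15 + 10)/13) = 1.
  m_9 = 13*1 - 10 = 3, d_9 = (243 - 3^2)/13 = 234/13 = 18, a_9 = floor((15 + 3)/18) = 1.
  m_10 = 18*1 - 3 = 15, d_10 = (243 - 15^2)/18 = 18/18 = 1, a_10 = floor((15 + 15)/1) = 30.
  m_11 = 1*30 - 15 = 15, d_11 = (243 - 15^2)/1 = 18/1 = 18: (m_11, d_11) = (m_1, d_1) = (15, 18), so from here the quotients repeat a_1, ..., a_10; the period length is 10.
So sqrt(243) = [15; (1, 1, 2, 3, 15, 3, 2, 1, 1, 30)] with period length k = 10.
k is even, so the fundamental solution of x^2 - 243y^2 = 1 is (p_{k-1}, q_{k-1}) = (p_9, q_9); compute convergents through index 9.
Convergents (p_i = a_i*p_{i-1} + p_{i-2}, q_i = a_i*q_{i-1} + q_{i-2} with p_{-2}=0, p_{-1}=1, q_{-2}=1, q_{-1}=0):
  i=0: a_0=15, p_0 = 15*1 + 0 = 15, q_0 = 15*0 + 1 = 1.
  i=1: a_1=1, p_1 = 1*15 + 1 = 16, q_1 = 1*1 + 0 = 1.
  i=2: a_2=1, p_2 = 1*16 + 15 = 31, q_2 = 1*1 + 1 = 2.
  i=3: a_3=2, p_3 = 2*31 + 16 = 78, q_3 = 2*2 + 1 = 5.
  i=4: a_4=3, p_4 = 3*78 + 31 = 265, q_4 = 3*5 + 2 = 17.
  i=5: a_5=15, p_5 = 15*265 + 78 = 4053, q_5 = 15*17 + 5 = 260.
  i=6: a_6=3, p_6 = 3*4053 + 265 = 12424, q_6 = 3*260 + 17 = 797.
  i=7: a_7=2, p_7 = 2*12424 + 4053 = 28901, q_7 = 2*797 + 260 = 1854.
  i=8: a_8=1, p_8 = 1*28901 + 12424 = 41325, q_8 = 1*1854 + 797 = 2651.
  i=9: a_9=1, p_9 = 1*41325 + 28901 = 70226, q_9 = 1*2651 + 1854 = 4505.
Check: 70226^2 - 243*4505^2 = 4931691076 - 4931691075 = 1, so (x, y) = (70226, 4505) solves the equation, and by the theorem it is the least positive solution.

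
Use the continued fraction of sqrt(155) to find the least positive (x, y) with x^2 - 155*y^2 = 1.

(x, y) = (249, 20)

First expand sqrt(155) as a continued fraction. With x_i = (sqrt(155) + m_i)/d_i and (m_0, d_0) = (0, 1): a_0 = floor(sqrt(155)) = 12, since 12^2 = 144 <= 155 < 169 = 13^2.
Iterate m_{i+1} = d_i*a_i - m_i, d_{i+1} = (155 - m_{i+1}^2)/d_i, a_{i+1} = floor((a_0 + m_{i+1})/d_{i+1}):
  m_1 = 1*12 - 0 = 12, d_1 = (155 - 12^2)/1 = 11/1 = 11, a_1 = floor((12 + 12)/11) = 2.
  m_2 = 11*2 - 12 = 10, d_2 = (155 - 10^2)/11 = 55/11 = 5, a_2 = floor((12 + 10)/5) = 4.
  m_3 = 5*4 - 10 = 10, d_3 = (155 - 10^2)/5 = 55/5 = 11, a_3 = floor((12 + 10)/11) = 2.
  m_4 = 11*2 - 10 = 12, d_4 = (155 - 12^2)/11 = 11/11 = 1, a_4 = floor((12 + 12)/1) = 24.
  m_5 = 1*24 - 12 = 12, d_5 = (155 - 12^2)/1 = 11/1 = 11: (m_5, d_5) = (m_1, d_1) = (12, 11), so from here the quotients repeat a_1, ..., a_4; the period length is 4.
So sqrt(155) = [12; (2, 4, 2, 24)] with period length k = 4.
k is even, so the fundamental solution of x^2 - 155y^2 = 1 is (p_{k-1}, q_{k-1}) = (p_3, q_3); compute convergents through index 3.
Convergents (p_i = a_i*p_{i-1} + p_{i-2}, q_i = a_i*q_{i-1} + q_{i-2} with p_{-2}=0, p_{-1}=1, q_{-2}=1, q_{-1}=0):
  i=0: a_0=12, p_0 = 12*1 + 0 = 12, q_0 = 12*0 + 1 = 1.
  i=1: a_1=2, p_1 = 2*12 + 1 = 25, q_1 = 2*1 + 0 = 2.
  i=2: a_2=4, p_2 = 4*25 + 12 = 112, q_2 = 4*2 + 1 = 9.
  i=3: a_3=2, p_3 = 2*112 + 25 = 249, q_3 = 2*9 + 2 = 20.
Check: 249^2 - 155*20^2 = 62001 - 62000 = 1, so (x, y) = (249, 20) solves the equation, and by the theorem it is the least positive solution.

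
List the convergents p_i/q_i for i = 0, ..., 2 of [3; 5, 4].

3/1, 16/5, 67/21

Using the convergent recurrence p_i = a_i*p_{i-1} + p_{i-2}, q_i = a_i*q_{i-1} + q_{i-2} with p_{-2}=0, p_{-1}=1, q_{-2}=1, q_{-1}=0:
  i=0: a_0=3, p_0 = 3*1 + 0 = 3, q_0 = 3*0 + 1 = 1.
  i=1: a_1=5, p_1 = 5*3 + 1 = 16, q_1 = 5*1 + 0 = 5.
  i=2: a_2=4, p_2 = 4*16 + 3 = 67, q_2 = 4*5 + 1 = 21.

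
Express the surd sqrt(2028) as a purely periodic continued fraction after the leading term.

Write x_i = (sqrt(2028) + m_i)/d_i with (m_0, d_0) = (0, 1). a_0 = floor(sqrt(2028)) = 45, since 45^2 = 2025 <= 2028 < 2116 = 46^2.
Iterate m_{i+1} = d_i*a_i - m_i, d_{i+1} = (2028 - m_{i+1}^2)/d_i, a_{i+1} = floor((a_0 + m_{i+1})/d_{i+1}):
  m_1 = 1*45 - 0 = 45, d_1 = (2028 - 45^2)/1 = 3/1 = 3, a_1 = floor((45 + 45)/3) = 30.
  m_2 = 3*30 - 45 = 45, d_2 = (2028 - 45^2)/3 = 3/3 = 1, a_2 = floor((45 + 45)/1) = 90.
  m_3 = 1*90 - 45 = 45, d_3 = (2028 - 45^2)/1 = 3/1 = 3: (m_3, d_3) = (m_1, d_1) = (45, 3), so from here the quotients repeat a_1, a_2; the period length is 2.
Hence the expansion of sqrt(2028) is a_0 = 45 followed by the repeating block 30, 90 (period 2).

[45; (30, 90)]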